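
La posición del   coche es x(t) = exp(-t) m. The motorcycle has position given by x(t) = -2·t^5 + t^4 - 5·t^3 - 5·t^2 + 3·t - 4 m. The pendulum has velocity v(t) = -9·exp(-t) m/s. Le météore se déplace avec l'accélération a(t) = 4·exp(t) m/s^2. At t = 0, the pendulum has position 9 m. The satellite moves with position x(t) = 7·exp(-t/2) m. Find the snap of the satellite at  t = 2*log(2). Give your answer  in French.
Pour résoudre ceci, nous devons prendre 4 dérivées de notre équation de la position x(t) = 7·exp(-t/2). En dérivant la position, nous obtenons la vitesse: v(t) = -7·exp(-t/2)/2. En dérivant la vitesse, nous obtenons l'accélération: a(t) = 7·exp(-t/2)/4. La dérivée de l'accélération donne le jerk: j(t) = -7·exp(-t/2)/8. La dérivée du jerk donne le snap: s(t) = 7·exp(-t/2)/16. En utilisant s(t) = 7·exp(-t/2)/16 et en substituant t = 2*log(2), nous trouvons s = 7/32.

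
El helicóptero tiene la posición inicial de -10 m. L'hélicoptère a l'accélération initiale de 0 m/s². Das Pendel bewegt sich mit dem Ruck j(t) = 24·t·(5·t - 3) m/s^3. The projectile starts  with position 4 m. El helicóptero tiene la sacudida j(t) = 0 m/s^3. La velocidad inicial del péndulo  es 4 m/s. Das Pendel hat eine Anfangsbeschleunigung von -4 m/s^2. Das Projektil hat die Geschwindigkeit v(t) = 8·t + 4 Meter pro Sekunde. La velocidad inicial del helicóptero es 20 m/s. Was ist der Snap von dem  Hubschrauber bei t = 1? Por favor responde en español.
Debemos derivar nuestra ecuación de la sacudida j(t) = 0 1 vez. La derivada de la sacudida da el snap: s(t) = 0. Tenemos el snap s(t) = 0. Sustituyendo t = 1: s(1) = 0.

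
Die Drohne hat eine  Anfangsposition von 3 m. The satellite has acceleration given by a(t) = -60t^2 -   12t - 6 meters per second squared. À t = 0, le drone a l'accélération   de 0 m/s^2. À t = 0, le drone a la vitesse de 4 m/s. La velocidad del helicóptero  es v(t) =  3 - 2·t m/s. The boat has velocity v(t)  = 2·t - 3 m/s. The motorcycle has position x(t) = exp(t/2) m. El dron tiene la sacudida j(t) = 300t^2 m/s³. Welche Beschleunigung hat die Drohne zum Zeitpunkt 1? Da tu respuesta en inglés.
To solve this, we need to take 1 antiderivative of our jerk equation j(t) = 300·t^2. The antiderivative of jerk, with a(0) = 0, gives acceleration: a(t) = 100·t^3. From the given acceleration equation a(t) = 100·t^3, we substitute t = 1 to get a = 100.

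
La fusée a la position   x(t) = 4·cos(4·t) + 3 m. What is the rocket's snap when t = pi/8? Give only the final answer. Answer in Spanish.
En t = pi/8, s = 0.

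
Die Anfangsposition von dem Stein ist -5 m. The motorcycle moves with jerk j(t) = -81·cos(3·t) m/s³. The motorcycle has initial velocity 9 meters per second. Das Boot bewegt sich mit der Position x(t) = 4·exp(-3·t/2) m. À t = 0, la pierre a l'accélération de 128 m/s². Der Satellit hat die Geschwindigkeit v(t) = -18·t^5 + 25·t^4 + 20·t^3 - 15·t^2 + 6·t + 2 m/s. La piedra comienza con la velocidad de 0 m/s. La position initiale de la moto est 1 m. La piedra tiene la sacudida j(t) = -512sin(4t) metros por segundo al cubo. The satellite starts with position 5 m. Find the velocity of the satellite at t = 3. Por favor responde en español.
De la ecuación de la velocidad v(t) = -18·t^5 + 25·t^4 + 20·t^3 - 15·t^2 + 6·t + 2, sustituimos t = 3 para obtener v = -1924.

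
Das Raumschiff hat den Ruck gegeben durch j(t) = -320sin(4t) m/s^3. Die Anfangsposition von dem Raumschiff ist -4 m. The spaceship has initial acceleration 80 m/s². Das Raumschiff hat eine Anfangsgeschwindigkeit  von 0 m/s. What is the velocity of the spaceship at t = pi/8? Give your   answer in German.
Wir müssen die Stammfunktion unserer Gleichung für den Ruck j(t) = -320·sin(4·t) 2-mal finden. Mit ∫j(t)dt und Anwendung von a(0) = 80, finden wir a(t) = 80·cos(4·t). Die Stammfunktion von der Beschleunigung, mit v(0) = 0, ergibt die Geschwindigkeit: v(t) = 20·sin(4·t). Aus der Gleichung für die Geschwindigkeit v(t) = 20·sin(4·t), setzen wir t = pi/8 ein und erhalten v = 20.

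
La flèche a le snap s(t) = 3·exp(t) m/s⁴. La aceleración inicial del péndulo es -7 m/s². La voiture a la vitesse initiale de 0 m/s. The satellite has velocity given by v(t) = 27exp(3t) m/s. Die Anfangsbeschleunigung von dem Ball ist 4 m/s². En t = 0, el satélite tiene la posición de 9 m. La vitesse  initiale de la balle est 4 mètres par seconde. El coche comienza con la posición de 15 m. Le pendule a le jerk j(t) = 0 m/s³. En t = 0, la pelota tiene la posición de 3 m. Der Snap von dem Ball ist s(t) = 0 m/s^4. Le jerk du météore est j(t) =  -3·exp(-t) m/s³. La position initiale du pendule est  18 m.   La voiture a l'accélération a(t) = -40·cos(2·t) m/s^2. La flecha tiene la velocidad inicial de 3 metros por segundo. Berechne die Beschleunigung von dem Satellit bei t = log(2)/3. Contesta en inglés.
To solve this, we need to take 1 derivative of our velocity equation v(t) = 27·exp(3·t). Taking d/dt of v(t), we find a(t) = 81·exp(3·t). Using a(t) = 81·exp(3·t) and substituting t = log(2)/3, we find a = 162.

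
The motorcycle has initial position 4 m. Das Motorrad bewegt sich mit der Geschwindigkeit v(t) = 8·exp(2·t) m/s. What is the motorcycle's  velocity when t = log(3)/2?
From the given velocity equation v(t) = 8·exp(2·t), we substitute t = log(3)/2 to get v = 24.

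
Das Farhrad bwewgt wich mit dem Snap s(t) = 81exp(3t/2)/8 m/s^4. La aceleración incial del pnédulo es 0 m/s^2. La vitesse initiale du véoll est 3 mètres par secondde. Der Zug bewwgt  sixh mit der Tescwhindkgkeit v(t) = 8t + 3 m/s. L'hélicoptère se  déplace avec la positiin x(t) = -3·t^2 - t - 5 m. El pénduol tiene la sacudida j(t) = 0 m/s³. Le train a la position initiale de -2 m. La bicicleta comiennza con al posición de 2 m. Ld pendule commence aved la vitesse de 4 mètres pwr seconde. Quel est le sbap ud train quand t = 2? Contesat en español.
Partiendo de la velocidad v(t) = 8·t + 3, tomamos 3 derivadas. La derivada de la velocidad da la aceleración: a(t) = 8. Derivando la aceleración, obtenemos la sacudida: j(t) = 0. La derivada de la sacudida da el snap: s(t) = 0. Tenemos el snap s(t) = 0. Sustituyendo t = 2: s(2) = 0.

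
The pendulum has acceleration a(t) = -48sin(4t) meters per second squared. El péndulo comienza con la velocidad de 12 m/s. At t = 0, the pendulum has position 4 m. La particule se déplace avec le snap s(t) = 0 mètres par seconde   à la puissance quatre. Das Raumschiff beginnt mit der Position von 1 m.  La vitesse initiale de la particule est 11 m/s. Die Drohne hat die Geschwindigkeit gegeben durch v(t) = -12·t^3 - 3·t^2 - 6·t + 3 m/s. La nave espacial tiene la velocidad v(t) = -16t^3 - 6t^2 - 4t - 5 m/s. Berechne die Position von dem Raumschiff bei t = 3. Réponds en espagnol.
Necesitamos integrar nuestra ecuación de la velocidad v(t) = -16·t^3 - 6·t^2 - 4·t - 5 1 vez. Tomando ∫v(t)dt y aplicando x(0) = 1, encontramos x(t) = -4·t^4 - 2·t^3 - 2·t^2 - 5·t + 1. Usando x(t) = -4·t^4 - 2·t^3 - 2·t^2 - 5·t + 1 y sustituyendo t = 3, encontramos x = -410.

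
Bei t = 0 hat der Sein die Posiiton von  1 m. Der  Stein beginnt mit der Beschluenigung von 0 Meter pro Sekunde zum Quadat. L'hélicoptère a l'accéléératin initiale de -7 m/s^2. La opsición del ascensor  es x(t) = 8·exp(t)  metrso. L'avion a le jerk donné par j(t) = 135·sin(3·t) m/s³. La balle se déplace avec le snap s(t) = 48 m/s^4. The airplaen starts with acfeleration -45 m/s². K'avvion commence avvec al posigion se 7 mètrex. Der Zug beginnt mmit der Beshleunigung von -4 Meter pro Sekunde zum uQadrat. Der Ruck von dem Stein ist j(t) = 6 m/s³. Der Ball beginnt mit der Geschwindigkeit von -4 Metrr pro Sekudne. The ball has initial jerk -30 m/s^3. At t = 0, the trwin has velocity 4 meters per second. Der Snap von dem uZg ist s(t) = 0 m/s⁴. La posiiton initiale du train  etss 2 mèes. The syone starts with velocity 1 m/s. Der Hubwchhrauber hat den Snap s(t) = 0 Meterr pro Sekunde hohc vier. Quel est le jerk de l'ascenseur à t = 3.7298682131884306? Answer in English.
To solve this, we need to take 3 derivatives of our position equation x(t) = 8·exp(t). Taking d/dt of x(t), we find v(t) = 8·exp(t). Differentiating velocity, we get acceleration: a(t) = 8·exp(t). The derivative of acceleration gives jerk: j(t) = 8·exp(t). We have jerk j(t) = 8·exp(t). Substituting t = 3.7298682131884306: j(3.7298682131884306) = 333.388926153407.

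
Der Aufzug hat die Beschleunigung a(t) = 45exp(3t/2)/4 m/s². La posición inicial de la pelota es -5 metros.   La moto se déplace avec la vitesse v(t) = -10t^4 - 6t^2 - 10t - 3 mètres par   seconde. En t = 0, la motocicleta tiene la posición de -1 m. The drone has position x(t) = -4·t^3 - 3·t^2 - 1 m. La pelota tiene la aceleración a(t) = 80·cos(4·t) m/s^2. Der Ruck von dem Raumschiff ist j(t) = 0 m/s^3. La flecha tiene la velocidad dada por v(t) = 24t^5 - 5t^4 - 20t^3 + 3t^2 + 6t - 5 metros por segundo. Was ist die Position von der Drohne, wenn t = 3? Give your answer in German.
Aus der Gleichung für die Position x(t) = -4·t^3 - 3·t^2 - 1, setzen wir t = 3 ein und erhalten x = -136.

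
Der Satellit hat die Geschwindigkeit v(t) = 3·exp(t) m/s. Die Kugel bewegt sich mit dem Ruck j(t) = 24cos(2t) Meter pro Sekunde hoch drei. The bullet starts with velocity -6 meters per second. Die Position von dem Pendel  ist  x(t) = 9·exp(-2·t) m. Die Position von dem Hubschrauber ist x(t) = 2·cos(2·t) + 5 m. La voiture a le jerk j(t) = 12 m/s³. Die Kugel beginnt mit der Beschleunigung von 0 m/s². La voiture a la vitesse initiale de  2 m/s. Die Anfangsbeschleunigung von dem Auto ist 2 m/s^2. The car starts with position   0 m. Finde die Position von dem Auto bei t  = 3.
Um dies zu lösen, müssen wir 3 Stammfunktionen unserer Gleichung für den Ruck j(t) = 12 finden. Die Stammfunktion von dem Ruck ist die Beschleunigung. Mit a(0) = 2 erhalten wir a(t) = 12·t + 2. Durch Integration von der Beschleunigung und Verwendung der Anfangsbedingung v(0) = 2, erhalten wir v(t) = 6·t^2 + 2·t + 2. Das Integral von der Geschwindigkeit ist die Position. Mit x(0) = 0 erhalten wir x(t) = 2·t^3 + t^2 + 2·t. Wir haben die Position x(t) = 2·t^3 + t^2 + 2·t. Durch Einsetzen von t = 3: x(3) = 69.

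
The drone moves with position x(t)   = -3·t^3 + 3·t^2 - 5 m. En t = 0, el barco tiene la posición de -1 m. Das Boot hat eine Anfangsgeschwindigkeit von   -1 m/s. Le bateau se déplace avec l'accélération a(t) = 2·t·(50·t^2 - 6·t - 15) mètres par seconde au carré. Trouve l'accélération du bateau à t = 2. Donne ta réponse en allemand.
Mit a(t) = 2·t·(50·t^2 - 6·t - 15) und Einsetzen von t = 2, finden wir a = 692.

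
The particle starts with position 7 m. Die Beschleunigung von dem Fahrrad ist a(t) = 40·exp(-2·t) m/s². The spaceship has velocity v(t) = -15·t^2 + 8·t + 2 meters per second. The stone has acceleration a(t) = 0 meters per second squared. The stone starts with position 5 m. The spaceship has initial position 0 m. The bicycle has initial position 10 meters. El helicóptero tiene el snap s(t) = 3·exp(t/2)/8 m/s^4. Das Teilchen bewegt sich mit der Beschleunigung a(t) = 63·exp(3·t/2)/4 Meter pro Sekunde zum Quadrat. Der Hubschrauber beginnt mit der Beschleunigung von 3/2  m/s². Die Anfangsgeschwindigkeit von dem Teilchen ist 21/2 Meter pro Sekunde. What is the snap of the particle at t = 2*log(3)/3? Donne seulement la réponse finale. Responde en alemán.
Der Snap bei t = 2*log(3)/3 ist s = 1701/16.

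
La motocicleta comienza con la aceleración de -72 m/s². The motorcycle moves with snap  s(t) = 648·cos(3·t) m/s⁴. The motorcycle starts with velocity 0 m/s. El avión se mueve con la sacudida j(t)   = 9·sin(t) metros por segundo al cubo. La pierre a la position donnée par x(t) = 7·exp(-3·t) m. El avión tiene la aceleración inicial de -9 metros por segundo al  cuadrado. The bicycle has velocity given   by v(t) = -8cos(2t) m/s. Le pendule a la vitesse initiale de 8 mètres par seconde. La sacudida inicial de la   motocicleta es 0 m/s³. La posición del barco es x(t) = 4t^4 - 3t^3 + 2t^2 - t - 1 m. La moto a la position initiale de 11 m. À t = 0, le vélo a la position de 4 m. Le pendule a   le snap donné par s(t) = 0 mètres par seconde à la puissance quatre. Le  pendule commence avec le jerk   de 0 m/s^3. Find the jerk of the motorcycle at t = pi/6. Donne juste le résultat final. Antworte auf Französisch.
À t = pi/6, j = 216.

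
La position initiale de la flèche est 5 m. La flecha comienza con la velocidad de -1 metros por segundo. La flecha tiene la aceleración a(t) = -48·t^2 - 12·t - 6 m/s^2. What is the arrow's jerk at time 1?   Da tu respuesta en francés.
En partant de l'accélération a(t) = -48·t^2 - 12·t - 6, nous prenons 1 dérivée. La dérivée de l'accélération donne le jerk: j(t) = -96·t - 12. En utilisant j(t) = -96·t - 12 et en substituant t = 1, nous trouvons j = -108.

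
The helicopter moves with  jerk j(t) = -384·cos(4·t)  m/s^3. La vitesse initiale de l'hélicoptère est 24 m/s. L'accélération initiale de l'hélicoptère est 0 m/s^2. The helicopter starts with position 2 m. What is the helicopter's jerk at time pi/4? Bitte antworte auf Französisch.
De l'équation du jerk j(t) = -384·cos(4·t), nous substituons t = pi/4 pour obtenir j = 384.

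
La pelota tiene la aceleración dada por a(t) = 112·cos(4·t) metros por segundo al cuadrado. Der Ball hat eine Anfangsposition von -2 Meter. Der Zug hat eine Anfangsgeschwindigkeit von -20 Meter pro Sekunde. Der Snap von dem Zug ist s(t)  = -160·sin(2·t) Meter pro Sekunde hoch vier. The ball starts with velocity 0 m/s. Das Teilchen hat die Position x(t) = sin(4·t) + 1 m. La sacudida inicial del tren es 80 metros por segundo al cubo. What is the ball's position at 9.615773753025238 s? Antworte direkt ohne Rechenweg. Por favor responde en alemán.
x(9.615773753025238) = -0.0546032421704563.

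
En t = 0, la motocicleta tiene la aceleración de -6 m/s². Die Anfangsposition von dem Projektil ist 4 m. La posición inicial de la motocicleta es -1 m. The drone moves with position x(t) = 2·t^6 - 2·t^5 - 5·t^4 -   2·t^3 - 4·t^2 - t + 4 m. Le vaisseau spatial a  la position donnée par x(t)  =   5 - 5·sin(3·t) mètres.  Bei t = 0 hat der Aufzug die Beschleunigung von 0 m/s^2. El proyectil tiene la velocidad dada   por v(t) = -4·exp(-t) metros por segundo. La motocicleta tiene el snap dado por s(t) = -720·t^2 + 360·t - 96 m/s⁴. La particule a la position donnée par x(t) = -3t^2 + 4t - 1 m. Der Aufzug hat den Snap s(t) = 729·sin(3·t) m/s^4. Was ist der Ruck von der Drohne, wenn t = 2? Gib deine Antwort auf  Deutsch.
Wir müssen unsere Gleichung für die Position x(t) = 2·t^6 - 2·t^5 - 5·t^4 - 2·t^3 - 4·t^2 - t + 4 3-mal ableiten. Die Ableitung von der Position ergibt die Geschwindigkeit: v(t) = 12·t^5 - 10·t^4 - 20·t^3 - 6·t^2 - 8·t - 1. Durch Ableiten von der Geschwindigkeit erhalten wir die Beschleunigung: a(t) = 60·t^4 - 40·t^3 - 60·t^2 - 12·t - 8. Die Ableitung von der Beschleunigung ergibt den Ruck: j(t) = 240·t^3 - 120·t^2 - 120·t - 12. Aus der Gleichung für den Ruck j(t) = 240·t^3 - 120·t^2 - 120·t - 12, setzen wir t = 2 ein und erhalten j = 1188.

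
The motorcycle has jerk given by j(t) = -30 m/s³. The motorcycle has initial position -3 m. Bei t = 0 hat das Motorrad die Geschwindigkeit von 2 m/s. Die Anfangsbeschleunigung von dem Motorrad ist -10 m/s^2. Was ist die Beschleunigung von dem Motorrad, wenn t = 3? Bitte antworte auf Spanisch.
Debemos encontrar la antiderivada de nuestra ecuación de la sacudida j(t) = -30 1 vez. Integrando la sacudida y usando la condición inicial a(0) = -10, obtenemos a(t) = -30·t - 10. Tenemos la aceleración a(t) = -30·t - 10. Sustituyendo t = 3: a(3) = -100.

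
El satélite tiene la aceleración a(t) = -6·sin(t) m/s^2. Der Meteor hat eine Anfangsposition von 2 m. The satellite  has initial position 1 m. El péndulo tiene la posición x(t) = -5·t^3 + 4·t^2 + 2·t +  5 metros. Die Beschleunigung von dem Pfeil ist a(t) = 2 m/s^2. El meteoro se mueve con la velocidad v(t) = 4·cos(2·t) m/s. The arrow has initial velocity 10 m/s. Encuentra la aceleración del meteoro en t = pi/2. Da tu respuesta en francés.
En partant de la vitesse v(t) = 4·cos(2·t), nous prenons 1 dérivée. En dérivant la vitesse, nous obtenons l'accélération: a(t) = -8·sin(2·t). De l'équation de l'accélération a(t) = -8·sin(2·t), nous substituons t = pi/2 pour obtenir a = 0.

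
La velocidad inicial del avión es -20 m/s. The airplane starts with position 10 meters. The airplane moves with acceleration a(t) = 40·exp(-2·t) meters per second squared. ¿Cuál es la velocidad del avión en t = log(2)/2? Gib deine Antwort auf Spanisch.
Partiendo de la aceleración a(t) = 40·exp(-2·t), tomamos 1 integral. La integral de la aceleración es la velocidad. Usando v(0) = -20, obtenemos v(t) = -20·exp(-2·t). Tenemos la velocidad v(t) = -20·exp(-2·t). Sustituyendo t = log(2)/2: v(log(2)/2) = -10.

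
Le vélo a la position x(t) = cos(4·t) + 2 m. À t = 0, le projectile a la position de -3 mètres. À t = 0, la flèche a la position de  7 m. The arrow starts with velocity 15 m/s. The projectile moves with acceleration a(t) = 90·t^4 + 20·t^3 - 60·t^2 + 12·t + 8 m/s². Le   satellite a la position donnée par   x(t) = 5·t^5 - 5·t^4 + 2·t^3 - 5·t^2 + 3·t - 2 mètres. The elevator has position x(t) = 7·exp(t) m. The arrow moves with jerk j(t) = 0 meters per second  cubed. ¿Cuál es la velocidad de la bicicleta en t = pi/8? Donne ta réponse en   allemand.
Wir müssen unsere Gleichung für die Position x(t) = cos(4·t) + 2 1-mal ableiten. Durch Ableiten von der Position erhalten wir die Geschwindigkeit: v(t) = -4·sin(4·t). Mit v(t) = -4·sin(4·t) und Einsetzen von t = pi/8, finden wir v = -4.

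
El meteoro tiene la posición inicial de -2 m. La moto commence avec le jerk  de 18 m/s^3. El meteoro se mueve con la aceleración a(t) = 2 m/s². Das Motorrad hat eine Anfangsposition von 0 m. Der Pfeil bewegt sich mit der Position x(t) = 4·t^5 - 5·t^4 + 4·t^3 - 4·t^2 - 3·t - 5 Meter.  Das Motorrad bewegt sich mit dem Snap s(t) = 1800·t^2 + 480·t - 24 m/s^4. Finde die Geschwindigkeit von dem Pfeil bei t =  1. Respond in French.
En partant de la position x(t) = 4·t^5 - 5·t^4 + 4·t^3 - 4·t^2 - 3·t - 5, nous prenons 1 dérivée. La dérivée de la position donne la vitesse: v(t) = 20·t^4 - 20·t^3 + 12·t^2 - 8·t - 3. De l'équation de la vitesse v(t) = 20·t^4 - 20·t^3 + 12·t^2 - 8·t - 3, nous substituons t = 1 pour obtenir v = 1.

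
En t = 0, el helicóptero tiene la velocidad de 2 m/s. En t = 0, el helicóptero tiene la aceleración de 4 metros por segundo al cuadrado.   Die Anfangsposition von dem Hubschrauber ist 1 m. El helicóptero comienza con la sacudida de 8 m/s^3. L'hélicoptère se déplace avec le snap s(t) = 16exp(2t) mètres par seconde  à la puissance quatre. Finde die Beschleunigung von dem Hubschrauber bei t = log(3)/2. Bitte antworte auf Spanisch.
Debemos encontrar la antiderivada de nuestra ecuación del snap s(t) = 16·exp(2·t) 2 veces. Tomando ∫s(t)dt y aplicando j(0) = 8, encontramos j(t) = 8·exp(2·t). La integral de la sacudida, con a(0) = 4, da la aceleración: a(t) = 4·exp(2·t). Usando a(t) = 4·exp(2·t) y sustituyendo t = log(3)/2, encontramos a = 12.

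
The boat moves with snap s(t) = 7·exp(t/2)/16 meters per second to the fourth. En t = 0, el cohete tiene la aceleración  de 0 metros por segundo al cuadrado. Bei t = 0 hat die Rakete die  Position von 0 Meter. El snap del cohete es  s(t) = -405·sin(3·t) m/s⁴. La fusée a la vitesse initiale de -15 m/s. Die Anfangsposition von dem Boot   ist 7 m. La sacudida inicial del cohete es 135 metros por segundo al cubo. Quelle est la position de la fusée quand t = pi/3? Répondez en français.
Nous devons intégrer notre équation du snap s(t) = -405·sin(3·t) 4 fois. La primitive du snap, avec j(0) = 135, donne le jerk: j(t) = 135·cos(3·t). L'intégrale du jerk est l'accélération. En utilisant a(0) = 0, nous obtenons a(t) = 45·sin(3·t). En intégrant l'accélération et en utilisant la condition initiale v(0) = -15, nous obtenons v(t) = -15·cos(3·t). L'intégrale de la vitesse est la position. En utilisant x(0) = 0, nous obtenons x(t) = -5·sin(3·t). De l'équation de la position x(t) = -5·sin(3·t), nous substituons t = pi/3 pour obtenir x = 0.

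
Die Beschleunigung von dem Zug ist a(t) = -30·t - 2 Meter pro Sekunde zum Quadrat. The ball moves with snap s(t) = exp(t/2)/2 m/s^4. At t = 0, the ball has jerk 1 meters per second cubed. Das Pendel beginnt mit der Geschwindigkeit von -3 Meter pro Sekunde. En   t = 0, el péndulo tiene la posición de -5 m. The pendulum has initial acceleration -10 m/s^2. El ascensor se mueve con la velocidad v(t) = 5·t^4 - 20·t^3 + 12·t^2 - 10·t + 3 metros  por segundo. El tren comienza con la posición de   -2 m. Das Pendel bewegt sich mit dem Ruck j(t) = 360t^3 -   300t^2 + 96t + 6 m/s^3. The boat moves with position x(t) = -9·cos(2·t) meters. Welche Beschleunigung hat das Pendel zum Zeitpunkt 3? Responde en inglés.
We must find the integral of our jerk equation j(t) = 360·t^3 - 300·t^2 + 96·t + 6 1 time. Taking ∫j(t)dt and applying a(0) = -10, we find a(t) = 90·t^4 - 100·t^3 + 48·t^2 + 6·t - 10. We have acceleration a(t) = 90·t^4 - 100·t^3 + 48·t^2 + 6·t - 10. Substituting t = 3: a(3) = 5030.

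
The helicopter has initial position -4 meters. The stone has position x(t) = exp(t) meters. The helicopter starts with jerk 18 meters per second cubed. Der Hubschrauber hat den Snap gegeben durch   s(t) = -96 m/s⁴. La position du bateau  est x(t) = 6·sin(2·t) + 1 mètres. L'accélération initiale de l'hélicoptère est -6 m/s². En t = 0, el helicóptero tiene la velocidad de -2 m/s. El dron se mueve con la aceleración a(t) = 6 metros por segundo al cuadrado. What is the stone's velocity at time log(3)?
We must differentiate our position equation x(t) = exp(t) 1 time. Taking d/dt of x(t), we find v(t) = exp(t). Using v(t) = exp(t) and substituting t = log(3), we find v = 3.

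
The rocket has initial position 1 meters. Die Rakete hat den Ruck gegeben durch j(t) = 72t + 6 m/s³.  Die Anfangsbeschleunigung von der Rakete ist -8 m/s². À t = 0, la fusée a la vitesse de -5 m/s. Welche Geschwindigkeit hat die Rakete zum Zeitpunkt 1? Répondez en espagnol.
Partiendo de la sacudida j(t) = 72·t + 6, tomamos 2 antiderivadas. Tomando ∫j(t)dt y aplicando a(0) = -8, encontramos a(t) = 36·t^2 + 6·t - 8. Integrando la aceleración y usando la condición inicial v(0) = -5, obtenemos v(t) = 12·t^3 + 3·t^2 - 8·t - 5. Usando v(t) = 12·t^3 + 3·t^2 - 8·t - 5 y sustituyendo t = 1, encontramos v = 2.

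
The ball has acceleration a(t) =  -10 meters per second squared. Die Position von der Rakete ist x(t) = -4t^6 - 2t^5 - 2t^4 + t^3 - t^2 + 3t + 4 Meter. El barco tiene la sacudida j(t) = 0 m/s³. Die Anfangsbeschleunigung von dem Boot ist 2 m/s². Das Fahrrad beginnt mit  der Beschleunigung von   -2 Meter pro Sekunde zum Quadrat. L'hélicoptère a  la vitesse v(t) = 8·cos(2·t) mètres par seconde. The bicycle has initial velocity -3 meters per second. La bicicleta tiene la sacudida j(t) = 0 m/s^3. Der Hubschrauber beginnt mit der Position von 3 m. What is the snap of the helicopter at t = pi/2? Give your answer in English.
Starting from velocity v(t) = 8·cos(2·t), we take 3 derivatives. Taking d/dt of v(t), we find a(t) = -16·sin(2·t). Differentiating acceleration, we get jerk: j(t) = -32·cos(2·t). Differentiating jerk, we get snap: s(t) = 64·sin(2·t). From the given snap equation s(t) = 64·sin(2·t), we substitute t = pi/2 to get s = 0.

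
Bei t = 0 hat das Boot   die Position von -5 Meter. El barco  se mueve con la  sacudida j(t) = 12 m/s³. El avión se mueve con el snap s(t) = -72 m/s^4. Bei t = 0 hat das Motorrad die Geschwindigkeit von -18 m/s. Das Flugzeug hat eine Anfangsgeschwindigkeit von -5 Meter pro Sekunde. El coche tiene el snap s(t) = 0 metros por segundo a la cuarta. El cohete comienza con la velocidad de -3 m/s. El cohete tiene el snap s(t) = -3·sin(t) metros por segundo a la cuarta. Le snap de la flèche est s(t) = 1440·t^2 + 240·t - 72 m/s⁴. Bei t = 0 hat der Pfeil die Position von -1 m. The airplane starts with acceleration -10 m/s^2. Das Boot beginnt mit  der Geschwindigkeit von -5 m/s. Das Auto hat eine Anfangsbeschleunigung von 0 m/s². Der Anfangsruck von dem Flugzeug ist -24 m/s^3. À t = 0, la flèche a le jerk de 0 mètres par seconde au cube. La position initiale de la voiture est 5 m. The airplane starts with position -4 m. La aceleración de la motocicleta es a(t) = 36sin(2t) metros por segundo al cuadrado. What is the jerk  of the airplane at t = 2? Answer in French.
Pour résoudre ceci, nous devons prendre 1 intégrale de notre équation du snap s(t) = -72. L'intégrale du snap est le jerk. En utilisant j(0) = -24, nous obtenons j(t) = -72·t - 24. Nous avons le jerk j(t) = -72·t - 24. En substituant t = 2: j(2) = -168.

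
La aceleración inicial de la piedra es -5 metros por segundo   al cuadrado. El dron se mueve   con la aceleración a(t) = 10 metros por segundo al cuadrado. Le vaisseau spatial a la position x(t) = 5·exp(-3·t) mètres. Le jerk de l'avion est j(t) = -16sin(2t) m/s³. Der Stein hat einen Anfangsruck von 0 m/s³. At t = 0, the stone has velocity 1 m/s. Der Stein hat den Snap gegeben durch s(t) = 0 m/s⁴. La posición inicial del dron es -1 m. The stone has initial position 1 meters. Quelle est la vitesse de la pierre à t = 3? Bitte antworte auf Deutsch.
Wir müssen unsere Gleichung für den Snap s(t) = 0 3-mal integrieren. Durch Integration von dem Snap und Verwendung der Anfangsbedingung j(0) = 0, erhalten wir j(t) = 0. Mit ∫j(t)dt und Anwendung von a(0) = -5, finden wir a(t) = -5. Durch Integration von der Beschleunigung und Verwendung der Anfangsbedingung v(0) = 1, erhalten wir v(t) = 1 - 5·t. Mit v(t) = 1 - 5·t und Einsetzen von t = 3, finden wir v = -14.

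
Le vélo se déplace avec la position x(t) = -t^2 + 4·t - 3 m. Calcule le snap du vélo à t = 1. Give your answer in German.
Um dies zu lösen, müssen wir 4 Ableitungen unserer Gleichung für die Position x(t) = -t^2 + 4·t - 3 nehmen. Durch Ableiten von der Position erhalten wir die Geschwindigkeit: v(t) = 4 - 2·t. Mit d/dt von v(t) finden wir a(t) = -2. Durch Ableiten von der Beschleunigung erhalten wir den Ruck: j(t) = 0. Mit d/dt von j(t) finden wir s(t) = 0. Wir haben den Snap s(t) = 0. Durch Einsetzen von t = 1: s(1) = 0.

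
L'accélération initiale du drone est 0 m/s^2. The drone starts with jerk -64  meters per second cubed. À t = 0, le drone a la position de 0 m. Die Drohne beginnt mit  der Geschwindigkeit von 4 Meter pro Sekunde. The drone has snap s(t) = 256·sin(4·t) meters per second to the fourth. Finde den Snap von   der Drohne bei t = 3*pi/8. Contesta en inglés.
From the given snap equation s(t) = 256·sin(4·t), we substitute t = 3*pi/8 to get s = -256.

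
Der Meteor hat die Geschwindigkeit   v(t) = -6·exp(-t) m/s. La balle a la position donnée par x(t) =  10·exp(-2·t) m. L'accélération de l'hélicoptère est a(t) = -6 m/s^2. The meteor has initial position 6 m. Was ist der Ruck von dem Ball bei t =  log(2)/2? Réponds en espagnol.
Para resolver esto, necesitamos tomar 3 derivadas de nuestra ecuación de la posición x(t) = 10·exp(-2·t). La derivada de la posición da la velocidad: v(t) = -20·exp(-2·t). La derivada de la velocidad da la aceleración: a(t) = 40·exp(-2·t). Derivando la aceleración, obtenemos la sacudida: j(t) = -80·exp(-2·t). De la ecuación de la sacudida j(t) = -80·exp(-2·t), sustituimos t = log(2)/2 para obtener j = -40.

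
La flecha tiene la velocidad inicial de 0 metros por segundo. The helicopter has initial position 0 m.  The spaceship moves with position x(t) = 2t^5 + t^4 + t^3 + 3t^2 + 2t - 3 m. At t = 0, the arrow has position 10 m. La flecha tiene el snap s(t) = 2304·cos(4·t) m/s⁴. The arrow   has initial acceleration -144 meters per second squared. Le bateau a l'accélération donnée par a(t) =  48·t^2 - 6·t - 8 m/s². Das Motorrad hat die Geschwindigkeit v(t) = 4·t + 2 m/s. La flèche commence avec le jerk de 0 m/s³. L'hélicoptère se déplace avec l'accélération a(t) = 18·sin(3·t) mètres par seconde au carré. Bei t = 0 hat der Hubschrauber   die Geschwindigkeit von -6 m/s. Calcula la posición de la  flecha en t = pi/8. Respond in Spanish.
Partiendo del snap s(t) = 2304·cos(4·t), tomamos 4 integrales. La antiderivada del snap, con j(0) = 0, da la sacudida: j(t) = 576·sin(4·t). Tomando ∫j(t)dt y aplicando a(0) = -144, encontramos a(t) = -144·cos(4·t). Integrando la aceleración y usando la condición inicial v(0) = 0, obtenemos v(t) = -36·sin(4·t). La antiderivada de la velocidad, con x(0) = 10, da la posición: x(t) = 9·cos(4·t) + 1. Tenemos la posición x(t) = 9·cos(4·t) + 1. Sustituyendo t = pi/8: x(pi/8) = 1.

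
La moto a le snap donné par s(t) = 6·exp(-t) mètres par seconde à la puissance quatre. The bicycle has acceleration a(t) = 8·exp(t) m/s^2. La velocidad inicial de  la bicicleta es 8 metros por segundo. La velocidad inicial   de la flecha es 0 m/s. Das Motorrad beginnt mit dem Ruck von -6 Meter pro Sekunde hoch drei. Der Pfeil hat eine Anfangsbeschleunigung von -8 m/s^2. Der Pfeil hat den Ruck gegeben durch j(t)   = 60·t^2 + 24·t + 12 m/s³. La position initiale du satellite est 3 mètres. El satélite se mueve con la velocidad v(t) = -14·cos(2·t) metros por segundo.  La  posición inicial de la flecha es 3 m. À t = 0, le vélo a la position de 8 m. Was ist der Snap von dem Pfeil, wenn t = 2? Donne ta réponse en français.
En partant du jerk j(t) = 60·t^2 + 24·t + 12, nous prenons 1 dérivée. En prenant d/dt de j(t), nous trouvons s(t) = 120·t + 24. De l'équation du snap s(t) = 120·t + 24, nous substituons t = 2 pour obtenir s = 264.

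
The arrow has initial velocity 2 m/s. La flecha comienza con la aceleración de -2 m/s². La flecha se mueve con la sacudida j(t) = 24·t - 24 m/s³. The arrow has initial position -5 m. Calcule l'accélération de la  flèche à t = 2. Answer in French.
Nous devons trouver l'intégrale de notre équation du jerk j(t) = 24·t - 24 1 fois. En prenant ∫j(t)dt et en appliquant a(0) = -2, nous trouvons a(t) = 12·t^2 - 24·t - 2. De l'équation de l'accélération a(t) = 12·t^2 - 24·t - 2, nous substituons t = 2 pour obtenir a = -2.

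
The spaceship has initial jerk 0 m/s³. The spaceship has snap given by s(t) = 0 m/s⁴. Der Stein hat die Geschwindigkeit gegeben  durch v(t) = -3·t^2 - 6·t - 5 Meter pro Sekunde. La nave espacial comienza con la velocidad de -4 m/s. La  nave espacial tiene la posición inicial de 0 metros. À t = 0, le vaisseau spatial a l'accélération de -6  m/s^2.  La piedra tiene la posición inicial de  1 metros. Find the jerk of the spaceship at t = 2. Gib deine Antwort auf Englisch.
Starting from snap s(t) = 0, we take 1 integral. The antiderivative of snap, with j(0) = 0, gives jerk: j(t) = 0. From the given jerk equation j(t) = 0, we substitute t = 2 to get j = 0.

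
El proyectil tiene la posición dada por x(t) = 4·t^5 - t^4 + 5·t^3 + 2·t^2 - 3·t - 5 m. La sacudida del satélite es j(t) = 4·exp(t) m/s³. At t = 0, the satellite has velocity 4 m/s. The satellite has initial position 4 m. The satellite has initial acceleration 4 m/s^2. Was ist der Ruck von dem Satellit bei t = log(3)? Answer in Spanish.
Usando j(t) = 4·exp(t) y sustituyendo t = log(3), encontramos j = 12.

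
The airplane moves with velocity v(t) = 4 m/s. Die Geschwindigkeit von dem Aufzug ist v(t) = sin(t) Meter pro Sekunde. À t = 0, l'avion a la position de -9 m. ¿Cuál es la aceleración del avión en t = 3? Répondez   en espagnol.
Para resolver esto, necesitamos tomar 1 derivada de nuestra ecuación de la velocidad v(t) = 4. Tomando d/dt de v(t), encontramos a(t) = 0. Usando a(t) = 0 y sustituyendo t = 3, encontramos a = 0.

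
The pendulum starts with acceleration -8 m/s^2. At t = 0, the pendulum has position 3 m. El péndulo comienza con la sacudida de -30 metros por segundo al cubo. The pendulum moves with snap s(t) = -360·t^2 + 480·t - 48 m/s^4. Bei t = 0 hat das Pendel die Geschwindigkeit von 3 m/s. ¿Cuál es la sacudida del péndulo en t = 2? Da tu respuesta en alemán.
Um dies zu lösen, müssen wir 1 Integral unserer Gleichung für den Snap s(t) = -360·t^2 + 480·t - 48 finden. Das Integral von dem Snap, mit j(0) = -30, ergibt den Ruck: j(t) = -120·t^3 + 240·t^2 - 48·t - 30. Wir haben den Ruck j(t) = -120·t^3 + 240·t^2 - 48·t - 30. Durch Einsetzen von t = 2: j(2) = -126.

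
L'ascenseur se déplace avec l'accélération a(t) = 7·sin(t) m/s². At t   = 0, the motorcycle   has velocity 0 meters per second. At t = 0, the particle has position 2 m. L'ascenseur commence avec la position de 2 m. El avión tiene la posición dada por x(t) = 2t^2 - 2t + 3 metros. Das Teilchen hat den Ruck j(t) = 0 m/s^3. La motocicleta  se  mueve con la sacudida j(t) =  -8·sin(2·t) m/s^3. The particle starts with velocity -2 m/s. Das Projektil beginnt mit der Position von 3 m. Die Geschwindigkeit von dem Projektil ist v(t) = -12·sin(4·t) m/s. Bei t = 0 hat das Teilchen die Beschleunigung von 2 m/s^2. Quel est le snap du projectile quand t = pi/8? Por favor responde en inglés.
We must differentiate our velocity equation v(t) = -12·sin(4·t) 3 times. Taking d/dt of v(t), we find a(t) = -48·cos(4·t). The derivative of acceleration gives jerk: j(t) = 192·sin(4·t). Differentiating jerk, we get snap: s(t) = 768·cos(4·t). Using s(t) = 768·cos(4·t) and substituting t = pi/8, we find s = 0.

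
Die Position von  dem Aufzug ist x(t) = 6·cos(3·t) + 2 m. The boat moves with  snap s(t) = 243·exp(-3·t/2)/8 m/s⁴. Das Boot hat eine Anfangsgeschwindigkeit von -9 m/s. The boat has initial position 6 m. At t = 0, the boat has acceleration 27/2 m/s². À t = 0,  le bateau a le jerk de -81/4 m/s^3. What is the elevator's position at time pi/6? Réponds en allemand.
Wir haben die Position x(t) = 6·cos(3·t) + 2. Durch Einsetzen von t = pi/6: x(pi/6) = 2.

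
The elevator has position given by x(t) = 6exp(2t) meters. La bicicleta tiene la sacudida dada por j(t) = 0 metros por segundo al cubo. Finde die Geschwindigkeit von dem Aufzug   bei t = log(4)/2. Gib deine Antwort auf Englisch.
Starting from position x(t) = 6·exp(2·t), we take 1 derivative. Taking d/dt of x(t), we find v(t) = 12·exp(2·t). We have velocity v(t) = 12·exp(2·t). Substituting t = log(4)/2: v(log(4)/2) = 48.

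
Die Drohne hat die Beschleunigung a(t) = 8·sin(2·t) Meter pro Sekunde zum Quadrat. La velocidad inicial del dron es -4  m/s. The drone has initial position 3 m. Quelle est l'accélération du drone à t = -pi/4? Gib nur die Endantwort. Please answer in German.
Die Beschleunigung bei t = -pi/4 ist a = -8.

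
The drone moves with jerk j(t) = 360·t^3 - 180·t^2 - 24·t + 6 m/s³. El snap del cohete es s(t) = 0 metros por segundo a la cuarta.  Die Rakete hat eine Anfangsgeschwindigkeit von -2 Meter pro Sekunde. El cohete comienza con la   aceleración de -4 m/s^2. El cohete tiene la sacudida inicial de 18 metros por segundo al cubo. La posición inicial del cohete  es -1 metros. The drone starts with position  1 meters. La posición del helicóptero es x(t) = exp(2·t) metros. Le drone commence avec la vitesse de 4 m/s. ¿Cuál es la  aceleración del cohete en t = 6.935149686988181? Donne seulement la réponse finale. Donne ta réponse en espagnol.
a(6.935149686988181) = 120.832694365787.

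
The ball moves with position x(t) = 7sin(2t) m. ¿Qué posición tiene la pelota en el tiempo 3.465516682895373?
Usando x(t) = 7·sin(2·t) y sustituyendo t = 3.465516682895373, encontramos x = 4.22430316083609.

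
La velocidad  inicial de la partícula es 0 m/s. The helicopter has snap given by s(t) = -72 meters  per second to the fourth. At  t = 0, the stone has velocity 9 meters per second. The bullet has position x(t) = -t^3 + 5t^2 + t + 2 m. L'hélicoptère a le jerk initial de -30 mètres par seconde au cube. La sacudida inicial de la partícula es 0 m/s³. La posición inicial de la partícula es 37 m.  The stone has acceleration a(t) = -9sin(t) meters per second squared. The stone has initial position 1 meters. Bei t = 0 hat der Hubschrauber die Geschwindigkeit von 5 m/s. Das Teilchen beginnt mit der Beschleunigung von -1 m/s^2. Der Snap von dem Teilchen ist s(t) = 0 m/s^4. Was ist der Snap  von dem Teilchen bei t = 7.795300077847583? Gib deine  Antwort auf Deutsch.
Wir haben den Snap s(t) = 0. Durch Einsetzen von t = 7.795300077847583: s(7.795300077847583) = 0.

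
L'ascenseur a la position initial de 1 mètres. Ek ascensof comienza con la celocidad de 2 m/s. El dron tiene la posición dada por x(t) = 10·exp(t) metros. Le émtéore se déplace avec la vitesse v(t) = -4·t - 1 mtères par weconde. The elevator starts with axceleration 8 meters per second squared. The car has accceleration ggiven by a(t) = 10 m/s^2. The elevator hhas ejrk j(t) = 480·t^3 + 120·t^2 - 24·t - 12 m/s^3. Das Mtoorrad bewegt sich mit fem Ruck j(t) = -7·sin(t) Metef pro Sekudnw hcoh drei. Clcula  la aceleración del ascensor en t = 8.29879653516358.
Partiendo de la sacudida j(t) = 480·t^3 + 120·t^2 - 24·t - 12, tomamos 1 antiderivada. La antiderivada de la sacudida es la aceleración. Usando a(0) = 8, obtenemos a(t) = 120·t^4 + 40·t^3 - 12·t^2 - 12·t + 8. Tenemos la aceleración a(t) = 120·t^4 + 40·t^3 - 12·t^2 - 12·t + 8. Sustituyendo t = 8.29879653516358: a(8.29879653516358) = 591113.130361770.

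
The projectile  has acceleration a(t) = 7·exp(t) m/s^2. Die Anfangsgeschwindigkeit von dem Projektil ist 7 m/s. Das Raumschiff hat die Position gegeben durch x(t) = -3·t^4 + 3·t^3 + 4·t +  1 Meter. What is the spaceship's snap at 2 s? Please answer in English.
We must differentiate our position equation x(t) = -3·t^4 + 3·t^3 + 4·t + 1 4 times. Differentiating position, we get velocity: v(t) = -12·t^3 + 9·t^2 + 4. Taking d/dt of v(t), we find a(t) = -36·t^2 + 18·t. Differentiating acceleration, we get jerk: j(t) = 18 - 72·t. Taking d/dt of j(t), we find s(t) = -72. Using s(t) = -72 and substituting t = 2, we find s = -72.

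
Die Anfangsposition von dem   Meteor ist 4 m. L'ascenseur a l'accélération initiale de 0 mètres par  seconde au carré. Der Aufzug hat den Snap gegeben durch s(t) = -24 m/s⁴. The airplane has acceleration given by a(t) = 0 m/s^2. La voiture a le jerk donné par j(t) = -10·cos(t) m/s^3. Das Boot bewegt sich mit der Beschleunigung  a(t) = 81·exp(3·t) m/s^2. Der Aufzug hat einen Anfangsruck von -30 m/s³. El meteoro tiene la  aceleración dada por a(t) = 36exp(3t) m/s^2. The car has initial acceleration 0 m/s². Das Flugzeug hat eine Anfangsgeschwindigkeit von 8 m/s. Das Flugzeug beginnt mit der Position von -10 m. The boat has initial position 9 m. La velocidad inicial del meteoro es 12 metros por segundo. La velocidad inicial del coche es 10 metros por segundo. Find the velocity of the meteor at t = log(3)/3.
Starting from acceleration a(t) = 36·exp(3·t), we take 1 integral. The integral of acceleration is velocity. Using v(0) = 12, we get v(t) = 12·exp(3·t). From the given velocity equation v(t) = 12·exp(3·t), we substitute t = log(3)/3 to get v = 36.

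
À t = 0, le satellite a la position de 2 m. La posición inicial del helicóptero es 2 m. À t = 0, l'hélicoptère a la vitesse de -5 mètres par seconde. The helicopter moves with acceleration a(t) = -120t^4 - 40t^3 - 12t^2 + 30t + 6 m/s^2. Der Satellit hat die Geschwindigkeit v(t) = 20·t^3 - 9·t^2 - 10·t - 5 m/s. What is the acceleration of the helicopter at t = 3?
Using a(t) = -120·t^4 - 40·t^3 - 12·t^2 + 30·t + 6 and substituting t = 3, we find a = -10812.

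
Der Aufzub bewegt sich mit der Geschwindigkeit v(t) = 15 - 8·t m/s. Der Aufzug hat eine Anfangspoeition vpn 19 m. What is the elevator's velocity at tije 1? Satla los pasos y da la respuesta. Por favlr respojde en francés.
La vitesse à t = 1 est v = 7.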